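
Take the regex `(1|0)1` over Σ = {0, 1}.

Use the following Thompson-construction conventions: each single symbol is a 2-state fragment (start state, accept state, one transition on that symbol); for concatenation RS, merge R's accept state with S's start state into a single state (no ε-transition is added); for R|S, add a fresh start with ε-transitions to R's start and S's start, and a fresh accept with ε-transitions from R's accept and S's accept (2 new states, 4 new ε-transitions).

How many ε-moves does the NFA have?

4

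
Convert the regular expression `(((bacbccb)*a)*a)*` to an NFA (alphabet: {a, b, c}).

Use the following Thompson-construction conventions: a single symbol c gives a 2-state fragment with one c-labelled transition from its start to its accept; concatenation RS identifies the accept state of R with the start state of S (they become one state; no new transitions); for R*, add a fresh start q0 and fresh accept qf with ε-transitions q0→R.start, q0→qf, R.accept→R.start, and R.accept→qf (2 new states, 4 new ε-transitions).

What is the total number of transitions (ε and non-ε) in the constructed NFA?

Per subexpression:
Each of the 9 symbol leaves contributes 1 transition (1 symbol, 0 ε).
  bacbccb — 7 transitions (7 symbol, 0 ε)
  (bacbccb)* — 11 transitions (7 symbol, 4 ε)
  (bacbccb)*a — 12 transitions (8 symbol, 4 ε)
  ((bacbccb)*a)* — 16 transitions (8 symbol, 8 ε)
  ((bacbccb)*a)*a — 17 transitions (9 symbol, 8 ε)
  (((bacbccb)*a)*a)* — 21 transitions (9 symbol, 12 ε)

21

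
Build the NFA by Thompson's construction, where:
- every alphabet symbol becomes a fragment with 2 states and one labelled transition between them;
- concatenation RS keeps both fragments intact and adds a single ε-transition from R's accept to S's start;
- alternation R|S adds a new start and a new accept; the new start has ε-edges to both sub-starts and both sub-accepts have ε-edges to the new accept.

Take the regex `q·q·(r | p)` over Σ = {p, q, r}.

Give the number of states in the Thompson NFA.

10

Bottom-up over the parse tree:
Each of the 4 symbol leaves contributes a 2-state fragment.
  r | p → 6 states
  q·q·(r | p) → 10 states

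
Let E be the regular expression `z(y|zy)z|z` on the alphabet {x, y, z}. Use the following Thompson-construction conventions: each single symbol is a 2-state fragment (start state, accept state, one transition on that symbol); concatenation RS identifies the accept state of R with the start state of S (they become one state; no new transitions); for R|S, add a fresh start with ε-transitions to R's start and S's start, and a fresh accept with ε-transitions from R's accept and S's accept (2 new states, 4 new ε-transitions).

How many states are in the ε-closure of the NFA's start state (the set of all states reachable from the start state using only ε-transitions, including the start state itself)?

3

Work bottom-up. For each fragment F, track |ε-closure(F.start)| and whether F's accept lies in that closure (i.e. whether F accepts ε). A single-symbol fragment has closure size 1 and does not accept ε.
  zy — C equals the left operand's closure size = 1 (its accept is not ε-reachable, so the closure stops there)
  y|zy — new start ε-reaches every alternative's start; none of them accept ε, so the new accept is not reached: C = 1 + 1 + 1 = 3
  z(y|zy)z — same as the first factor's closure: C = 1
  z(y|zy)z|z — new start ε-reaches every alternative's start; none of them accept ε, so the new accept is not reached: C = 1 + 1 + 1 = 3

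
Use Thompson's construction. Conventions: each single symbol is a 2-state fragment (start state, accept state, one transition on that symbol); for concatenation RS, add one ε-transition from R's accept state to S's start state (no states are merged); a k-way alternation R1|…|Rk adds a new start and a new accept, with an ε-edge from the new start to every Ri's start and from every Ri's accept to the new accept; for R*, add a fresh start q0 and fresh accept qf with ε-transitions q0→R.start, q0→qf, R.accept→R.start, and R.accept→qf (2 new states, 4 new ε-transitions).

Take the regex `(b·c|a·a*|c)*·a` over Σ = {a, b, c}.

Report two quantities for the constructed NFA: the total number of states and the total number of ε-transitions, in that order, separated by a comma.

Per subexpression:
Each of the 6 symbol leaves contributes 2 states and 0 ε-transitions.
  b·c : 4 states, 1 ε-transition
  a* : 4 states, 4 ε-transitions
  a·a* : 6 states, 5 ε-transitions
  b·c|a·a*|c : 14 states, 12 ε-transitions
  (b·c|a·a*|c)* : 16 states, 16 ε-transitions
  (b·c|a·a*|c)*·a : 18 states, 17 ε-transitions

18, 17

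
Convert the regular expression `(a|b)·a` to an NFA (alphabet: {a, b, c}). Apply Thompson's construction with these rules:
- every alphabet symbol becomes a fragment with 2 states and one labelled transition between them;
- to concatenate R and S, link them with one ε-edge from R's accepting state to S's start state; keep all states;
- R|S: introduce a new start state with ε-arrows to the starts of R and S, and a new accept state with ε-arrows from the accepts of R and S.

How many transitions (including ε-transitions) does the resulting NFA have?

8

By structural recursion:
Each of the 3 symbol leaves contributes 1 transition (1 symbol, 0 ε).
  a|b = 6 transitions (2 symbol, 4 ε)
  (a|b)·a = 8 transitions (3 symbol, 5 ε)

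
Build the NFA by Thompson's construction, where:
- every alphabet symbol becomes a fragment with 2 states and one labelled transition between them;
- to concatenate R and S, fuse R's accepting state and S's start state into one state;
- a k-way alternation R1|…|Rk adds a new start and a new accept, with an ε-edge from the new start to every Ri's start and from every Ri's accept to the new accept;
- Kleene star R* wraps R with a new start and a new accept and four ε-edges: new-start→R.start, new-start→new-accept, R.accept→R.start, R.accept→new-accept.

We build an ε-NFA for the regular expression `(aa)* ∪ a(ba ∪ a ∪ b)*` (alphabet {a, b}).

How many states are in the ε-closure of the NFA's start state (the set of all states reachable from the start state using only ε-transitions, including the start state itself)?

6

Work bottom-up. For each fragment F, track |ε-closure(F.start)| and whether F's accept lies in that closure (i.e. whether F accepts ε). A single-symbol fragment has closure size 1 and does not accept ε.
  aa — same as the first factor's closure: |closure| = 1
  (aa)* — the star's fresh start ε-reaches both the body's start and the fresh accept: |closure| = 2 + 1 = 3
  ba — |closure| equals the left operand's closure size = 1 (its accept is not ε-reachable, so the closure stops there)
  ba ∪ a ∪ b — new start ε-reaches every alternative's start; none of them accept ε, so the new accept is not reached: |closure| = 1 + 1 + 1 + 1 = 4
  (ba ∪ a ∪ b)* — |closure| = 1 (new start) + 4 (body) + 1 (new accept) = 6
  a(ba ∪ a ∪ b)* — same as the first factor's closure: |closure| = 1
  (aa)* ∪ a(ba ∪ a ∪ b)* — |closure| = 1 (new start) + (3 + 1) + 1 (new accept, since some branch ε-reaches its own accept) = 6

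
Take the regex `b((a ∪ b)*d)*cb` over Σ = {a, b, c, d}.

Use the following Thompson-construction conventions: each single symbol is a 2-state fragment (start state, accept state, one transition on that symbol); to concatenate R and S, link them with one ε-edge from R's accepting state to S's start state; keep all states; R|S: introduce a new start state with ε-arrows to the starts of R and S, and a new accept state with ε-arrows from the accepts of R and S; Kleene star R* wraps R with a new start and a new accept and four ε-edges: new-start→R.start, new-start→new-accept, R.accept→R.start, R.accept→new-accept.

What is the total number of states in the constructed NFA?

18

Recursing over subexpressions:
Each of the 6 symbol leaves contributes a 2-state fragment.
  a ∪ b = 6 states
  (a ∪ b)* = 8 states
  (a ∪ b)*d = 10 states
  ((a ∪ b)*d)* = 12 states
  b((a ∪ b)*d)*cb = 18 states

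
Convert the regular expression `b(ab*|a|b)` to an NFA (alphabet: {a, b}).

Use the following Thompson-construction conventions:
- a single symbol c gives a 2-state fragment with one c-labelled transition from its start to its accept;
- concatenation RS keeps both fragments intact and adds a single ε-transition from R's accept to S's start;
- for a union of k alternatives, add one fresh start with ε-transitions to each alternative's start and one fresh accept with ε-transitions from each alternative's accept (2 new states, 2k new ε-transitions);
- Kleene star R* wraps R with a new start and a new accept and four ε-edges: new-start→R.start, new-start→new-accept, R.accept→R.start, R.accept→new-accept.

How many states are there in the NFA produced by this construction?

14

Recursing over subexpressions:
Each of the 5 symbol leaves contributes a 2-state fragment.
  b* = 4 states
  ab* = 6 states
  ab*|a|b = 12 states
  b(ab*|a|b) = 14 states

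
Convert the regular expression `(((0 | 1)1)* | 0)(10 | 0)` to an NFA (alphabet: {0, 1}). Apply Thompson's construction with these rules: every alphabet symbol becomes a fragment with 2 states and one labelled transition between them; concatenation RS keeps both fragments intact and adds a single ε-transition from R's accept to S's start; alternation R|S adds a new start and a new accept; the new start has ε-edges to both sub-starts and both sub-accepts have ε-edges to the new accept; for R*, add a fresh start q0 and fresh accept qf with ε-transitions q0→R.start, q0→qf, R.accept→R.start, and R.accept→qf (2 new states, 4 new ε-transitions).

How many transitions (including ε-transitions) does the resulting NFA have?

26

Recursing over subexpressions:
Each of the 7 symbol leaves contributes 1 transition (1 symbol, 0 ε).
  0 | 1 → 6 transitions (2 symbol, 4 ε)
  (0 | 1)1 → 8 transitions (3 symbol, 5 ε)
  ((0 | 1)1)* → 12 transitions (3 symbol, 9 ε)
  ((0 | 1)1)* | 0 → 17 transitions (4 symbol, 13 ε)
  10 → 3 transitions (2 symbol, 1 ε)
  10 | 0 → 8 transitions (3 symbol, 5 ε)
  (((0 | 1)1)* | 0)(10 | 0) → 26 transitions (7 symbol, 19 ε)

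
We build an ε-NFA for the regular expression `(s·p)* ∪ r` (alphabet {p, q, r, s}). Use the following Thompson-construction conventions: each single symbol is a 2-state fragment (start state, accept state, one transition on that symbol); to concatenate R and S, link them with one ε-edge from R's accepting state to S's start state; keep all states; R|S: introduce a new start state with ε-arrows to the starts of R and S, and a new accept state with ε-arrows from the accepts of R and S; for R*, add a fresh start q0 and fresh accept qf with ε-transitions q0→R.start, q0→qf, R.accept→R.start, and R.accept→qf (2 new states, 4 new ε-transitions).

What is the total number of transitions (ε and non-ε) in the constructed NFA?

12

Per subexpression:
Each of the 3 symbol leaves contributes 1 transition (1 symbol, 0 ε).
  s·p : 3 transitions (2 symbol, 1 ε)
  (s·p)* : 7 transitions (2 symbol, 5 ε)
  (s·p)* ∪ r : 12 transitions (3 symbol, 9 ε)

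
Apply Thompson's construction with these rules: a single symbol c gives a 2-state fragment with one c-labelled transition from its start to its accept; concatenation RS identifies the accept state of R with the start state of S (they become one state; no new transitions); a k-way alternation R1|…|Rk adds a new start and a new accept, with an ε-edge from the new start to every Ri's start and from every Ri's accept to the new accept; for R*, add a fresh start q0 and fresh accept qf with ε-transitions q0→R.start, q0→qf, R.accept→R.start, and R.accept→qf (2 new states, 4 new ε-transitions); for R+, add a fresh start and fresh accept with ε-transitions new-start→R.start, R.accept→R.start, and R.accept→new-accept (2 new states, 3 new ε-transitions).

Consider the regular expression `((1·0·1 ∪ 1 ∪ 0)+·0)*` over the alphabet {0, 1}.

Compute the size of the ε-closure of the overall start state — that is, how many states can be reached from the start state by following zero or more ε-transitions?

Compute the ε-closure size of each fragment's start state recursively; a symbol fragment's start has no outgoing ε-edge, so its closure is just itself (size 1).
  1·0·1 — same as the first factor's closure: C = 1
  1·0·1 ∪ 1 ∪ 0 — C = 1 + 1 + 1 + 1 = 4 (the new accept is not ε-reachable since no branch accepts ε)
  (1·0·1 ∪ 1 ∪ 0)+ — C = 1 + 4 = 5 (the body doesn't accept ε, so the new accept is not reached)
  (1·0·1 ∪ 1 ∪ 0)+·0 — C equals the left operand's closure size = 5 (its accept is not ε-reachable, so the closure stops there)
  ((1·0·1 ∪ 1 ∪ 0)+·0)* — the star's fresh start ε-reaches both the body's start and the fresh accept: C = 2 + 5 = 7

7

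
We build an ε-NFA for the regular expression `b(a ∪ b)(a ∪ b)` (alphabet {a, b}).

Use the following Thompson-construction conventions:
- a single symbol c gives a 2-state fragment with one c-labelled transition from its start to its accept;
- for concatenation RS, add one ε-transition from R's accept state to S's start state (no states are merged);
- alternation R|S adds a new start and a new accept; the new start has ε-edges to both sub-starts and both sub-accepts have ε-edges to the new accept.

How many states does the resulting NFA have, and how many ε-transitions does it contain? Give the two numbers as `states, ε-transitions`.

By structural recursion:
Each of the 5 symbol leaves contributes 2 states and 0 ε-transitions.
  a ∪ b → 6 states, 4 ε-transitions
  a ∪ b → 6 states, 4 ε-transitions
  b(a ∪ b)(a ∪ b) → 14 states, 10 ε-transitions

14, 10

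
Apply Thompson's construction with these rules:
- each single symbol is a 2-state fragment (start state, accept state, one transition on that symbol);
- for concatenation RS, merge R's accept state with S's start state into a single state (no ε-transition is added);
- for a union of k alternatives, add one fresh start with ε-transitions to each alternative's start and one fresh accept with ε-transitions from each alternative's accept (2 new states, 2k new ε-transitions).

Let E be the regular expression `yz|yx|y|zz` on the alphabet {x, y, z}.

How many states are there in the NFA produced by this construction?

13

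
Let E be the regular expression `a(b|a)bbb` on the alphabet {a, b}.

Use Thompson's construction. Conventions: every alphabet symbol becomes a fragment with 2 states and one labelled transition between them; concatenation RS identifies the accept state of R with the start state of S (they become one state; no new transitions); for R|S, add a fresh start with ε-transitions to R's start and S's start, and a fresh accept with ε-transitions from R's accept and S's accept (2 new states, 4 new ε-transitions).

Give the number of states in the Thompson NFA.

10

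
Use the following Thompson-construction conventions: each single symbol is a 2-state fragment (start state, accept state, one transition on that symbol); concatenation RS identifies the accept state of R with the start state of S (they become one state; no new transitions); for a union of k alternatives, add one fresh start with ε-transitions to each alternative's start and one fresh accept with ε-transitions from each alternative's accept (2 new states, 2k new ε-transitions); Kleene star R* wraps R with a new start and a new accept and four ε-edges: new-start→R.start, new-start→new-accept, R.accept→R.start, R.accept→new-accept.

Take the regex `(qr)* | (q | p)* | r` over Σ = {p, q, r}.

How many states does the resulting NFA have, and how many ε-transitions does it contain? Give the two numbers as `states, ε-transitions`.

17, 18

Bottom-up over the parse tree:
Each of the 5 symbol leaves contributes 2 states and 0 ε-transitions.
  qr = 3 states, 0 ε-transitions
  (qr)* = 5 states, 4 ε-transitions
  q | p = 6 states, 4 ε-transitions
  (q | p)* = 8 states, 8 ε-transitions
  (qr)* | (q | p)* | r = 17 states, 18 ε-transitions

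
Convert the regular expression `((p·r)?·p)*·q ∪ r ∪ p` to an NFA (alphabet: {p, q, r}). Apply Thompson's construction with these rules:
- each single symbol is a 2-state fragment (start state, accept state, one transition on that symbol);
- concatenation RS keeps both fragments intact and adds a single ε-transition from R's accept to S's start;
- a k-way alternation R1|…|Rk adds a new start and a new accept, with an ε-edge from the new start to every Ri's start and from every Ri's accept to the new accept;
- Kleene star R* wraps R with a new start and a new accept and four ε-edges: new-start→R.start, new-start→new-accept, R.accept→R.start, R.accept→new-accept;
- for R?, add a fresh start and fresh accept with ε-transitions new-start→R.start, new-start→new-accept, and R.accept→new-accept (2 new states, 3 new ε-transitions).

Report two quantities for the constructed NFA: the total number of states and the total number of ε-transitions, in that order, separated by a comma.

18, 16

By structural recursion:
Each of the 6 symbol leaves contributes 2 states and 0 ε-transitions.
  p·r : 4 states, 1 ε-transition
  (p·r)? : 6 states, 4 ε-transitions
  (p·r)?·p : 8 states, 5 ε-transitions
  ((p·r)?·p)* : 10 states, 9 ε-transitions
  ((p·r)?·p)*·q : 12 states, 10 ε-transitions
  ((p·r)?·p)*·q ∪ r ∪ p : 18 states, 16 ε-transitions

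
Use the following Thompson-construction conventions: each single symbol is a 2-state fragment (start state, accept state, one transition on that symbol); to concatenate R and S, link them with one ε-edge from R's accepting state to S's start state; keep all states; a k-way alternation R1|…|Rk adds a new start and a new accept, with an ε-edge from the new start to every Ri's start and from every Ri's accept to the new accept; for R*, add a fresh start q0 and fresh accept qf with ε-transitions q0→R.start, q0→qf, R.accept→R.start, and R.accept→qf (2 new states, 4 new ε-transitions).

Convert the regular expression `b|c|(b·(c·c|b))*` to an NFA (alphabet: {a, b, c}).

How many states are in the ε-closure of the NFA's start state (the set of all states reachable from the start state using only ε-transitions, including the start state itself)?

7

Work bottom-up. For each fragment F, track |ε-closure(F.start)| and whether F's accept lies in that closure (i.e. whether F accepts ε). A single-symbol fragment has closure size 1 and does not accept ε.
  c·c : C equals the left operand's closure size = 1 (its accept is not ε-reachable, so the closure stops there)
  c·c|b : C = 1 + 1 + 1 = 3 (the new accept is not ε-reachable since no branch accepts ε)
  b·(c·c|b) : same as the first factor's closure: C = 1
  (b·(c·c|b))* : new start has ε-edges to the inner start and to the new accept, so C = 2 + 1 = 3
  b|c|(b·(c·c|b))* : C = 1 (new start) + (1 + 1 + 3) + 1 (new accept, since some branch ε-reaches its own accept) = 7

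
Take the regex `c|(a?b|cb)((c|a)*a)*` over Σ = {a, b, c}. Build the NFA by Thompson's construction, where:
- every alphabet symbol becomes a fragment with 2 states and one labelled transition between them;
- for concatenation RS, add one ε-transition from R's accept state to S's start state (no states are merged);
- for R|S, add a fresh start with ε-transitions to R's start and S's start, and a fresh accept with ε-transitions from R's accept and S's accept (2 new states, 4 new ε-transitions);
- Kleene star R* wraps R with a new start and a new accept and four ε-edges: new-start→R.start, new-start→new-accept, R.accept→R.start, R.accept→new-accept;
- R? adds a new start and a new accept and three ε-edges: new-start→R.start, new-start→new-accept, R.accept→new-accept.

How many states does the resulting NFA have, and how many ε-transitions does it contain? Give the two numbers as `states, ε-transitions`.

28, 27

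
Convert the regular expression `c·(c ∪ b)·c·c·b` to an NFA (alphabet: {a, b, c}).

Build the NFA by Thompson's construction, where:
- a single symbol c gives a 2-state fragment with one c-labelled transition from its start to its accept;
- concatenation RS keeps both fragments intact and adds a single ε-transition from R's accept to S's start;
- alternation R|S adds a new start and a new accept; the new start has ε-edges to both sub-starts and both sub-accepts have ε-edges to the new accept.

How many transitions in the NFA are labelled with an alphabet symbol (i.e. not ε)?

By structural recursion:
Each of the 6 symbol leaves contributes exactly 1 symbol transition.
  c ∪ b → 2 symbol transitions
  c·(c ∪ b)·c·c·b → 6 symbol transitions

6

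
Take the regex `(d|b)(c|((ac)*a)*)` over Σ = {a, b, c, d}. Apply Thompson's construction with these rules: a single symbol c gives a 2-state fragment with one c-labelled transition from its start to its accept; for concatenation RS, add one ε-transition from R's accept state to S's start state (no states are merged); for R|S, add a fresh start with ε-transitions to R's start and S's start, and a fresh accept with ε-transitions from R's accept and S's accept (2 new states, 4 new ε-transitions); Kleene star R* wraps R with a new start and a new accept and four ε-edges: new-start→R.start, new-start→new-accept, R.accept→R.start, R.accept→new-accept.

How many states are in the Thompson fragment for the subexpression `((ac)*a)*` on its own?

Fragment for `((ac)*a)*`:
Each of the 3 symbol leaves contributes a 2-state fragment.
  ac — 4 states
  (ac)* — 6 states
  (ac)*a — 8 states
  ((ac)*a)* — 10 states

10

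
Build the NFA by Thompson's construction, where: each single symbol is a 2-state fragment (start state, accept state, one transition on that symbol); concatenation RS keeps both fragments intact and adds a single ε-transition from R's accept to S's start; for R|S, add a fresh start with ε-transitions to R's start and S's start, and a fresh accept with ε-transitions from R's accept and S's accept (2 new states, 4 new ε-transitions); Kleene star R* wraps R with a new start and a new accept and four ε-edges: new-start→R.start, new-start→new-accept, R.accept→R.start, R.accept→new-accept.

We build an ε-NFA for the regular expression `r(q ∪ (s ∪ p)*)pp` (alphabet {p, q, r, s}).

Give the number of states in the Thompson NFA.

Bottom-up over the parse tree:
Each of the 6 symbol leaves contributes a 2-state fragment.
  s ∪ p — 6 states
  (s ∪ p)* — 8 states
  q ∪ (s ∪ p)* — 12 states
  r(q ∪ (s ∪ p)*)pp — 18 states

18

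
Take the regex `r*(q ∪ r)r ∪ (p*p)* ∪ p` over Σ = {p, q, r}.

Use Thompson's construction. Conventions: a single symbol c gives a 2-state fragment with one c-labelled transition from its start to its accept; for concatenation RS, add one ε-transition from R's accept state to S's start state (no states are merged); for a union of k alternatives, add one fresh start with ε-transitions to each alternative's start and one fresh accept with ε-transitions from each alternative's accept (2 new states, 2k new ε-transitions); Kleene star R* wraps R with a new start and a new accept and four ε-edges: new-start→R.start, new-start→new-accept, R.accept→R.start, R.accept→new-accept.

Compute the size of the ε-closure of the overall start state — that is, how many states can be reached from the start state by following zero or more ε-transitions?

15

Work bottom-up. For each fragment F, track |ε-closure(F.start)| and whether F's accept lies in that closure (i.e. whether F accepts ε). A single-symbol fragment has closure size 1 and does not accept ε.
  r* — new start has ε-edges to the inner start and to the new accept, so C = 2 + 1 = 3
  q ∪ r — new start ε-reaches every alternative's start; none of them accept ε, so the new accept is not reached: C = 1 + 1 + 1 = 3
  r*(q ∪ r)r — the left operand accepts ε, so the closure extends into the next operand (via the concat ε-link); C = 3 + 3 = 6
  p* — the star's fresh start ε-reaches both the body's start and the fresh accept: C = 2 + 1 = 3
  p*p — the left operand accepts ε, so the closure extends into the next operand (via the concat ε-link); C = 3 + 1 = 4
  (p*p)* — new start has ε-edges to the inner start and to the new accept, so C = 2 + 4 = 6
  r*(q ∪ r)r ∪ (p*p)* ∪ p — new start ε-reaches every alternative's start; at least one alternative accepts ε, so the union's new accept is reached too: C = 1 + 6 + 6 + 1 + 1 = 15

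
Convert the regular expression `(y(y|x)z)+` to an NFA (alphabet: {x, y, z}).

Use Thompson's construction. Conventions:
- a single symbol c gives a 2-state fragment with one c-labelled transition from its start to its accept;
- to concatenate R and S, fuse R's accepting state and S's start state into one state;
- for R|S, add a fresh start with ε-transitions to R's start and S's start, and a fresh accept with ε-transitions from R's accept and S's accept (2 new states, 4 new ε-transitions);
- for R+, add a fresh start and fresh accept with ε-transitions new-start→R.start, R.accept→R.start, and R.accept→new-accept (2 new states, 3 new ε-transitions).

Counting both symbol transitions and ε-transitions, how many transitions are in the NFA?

By structural recursion:
Each of the 4 symbol leaves contributes 1 transition (1 symbol, 0 ε).
  y|x = 6 transitions (2 symbol, 4 ε)
  y(y|x)z = 8 transitions (4 symbol, 4 ε)
  (y(y|x)z)+ = 11 transitions (4 symbol, 7 ε)

11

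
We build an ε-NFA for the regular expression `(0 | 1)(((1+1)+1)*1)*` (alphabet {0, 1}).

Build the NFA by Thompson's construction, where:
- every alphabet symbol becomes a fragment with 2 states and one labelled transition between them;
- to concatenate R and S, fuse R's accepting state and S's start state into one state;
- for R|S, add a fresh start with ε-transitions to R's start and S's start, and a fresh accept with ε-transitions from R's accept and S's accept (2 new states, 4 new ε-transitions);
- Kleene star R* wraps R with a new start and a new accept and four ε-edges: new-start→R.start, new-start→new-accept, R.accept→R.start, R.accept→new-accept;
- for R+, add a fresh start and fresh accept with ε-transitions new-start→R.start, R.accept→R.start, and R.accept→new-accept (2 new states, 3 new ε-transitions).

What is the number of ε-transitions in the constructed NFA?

Building bottom-up:
Each of the 6 symbol leaves contributes 0 ε-transitions.
  0 | 1 = 4 ε-transitions
  1+ = 3 ε-transitions
  1+1 = 3 ε-transitions
  (1+1)+ = 6 ε-transitions
  (1+1)+1 = 6 ε-transitions
  ((1+1)+1)* = 10 ε-transitions
  ((1+1)+1)*1 = 10 ε-transitions
  (((1+1)+1)*1)* = 14 ε-transitions
  (0 | 1)(((1+1)+1)*1)* = 18 ε-transitions

18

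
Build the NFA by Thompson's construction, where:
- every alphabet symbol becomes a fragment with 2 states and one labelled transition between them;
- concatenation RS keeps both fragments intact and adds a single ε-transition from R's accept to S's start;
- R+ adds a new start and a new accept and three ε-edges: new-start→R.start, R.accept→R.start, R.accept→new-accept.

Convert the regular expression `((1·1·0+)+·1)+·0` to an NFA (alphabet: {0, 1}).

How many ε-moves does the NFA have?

13

Building bottom-up:
Each of the 5 symbol leaves contributes 0 ε-transitions.
  0+ → 3 ε-transitions
  1·1·0+ → 5 ε-transitions
  (1·1·0+)+ → 8 ε-transitions
  (1·1·0+)+·1 → 9 ε-transitions
  ((1·1·0+)+·1)+ → 12 ε-transitions
  ((1·1·0+)+·1)+·0 → 13 ε-transitions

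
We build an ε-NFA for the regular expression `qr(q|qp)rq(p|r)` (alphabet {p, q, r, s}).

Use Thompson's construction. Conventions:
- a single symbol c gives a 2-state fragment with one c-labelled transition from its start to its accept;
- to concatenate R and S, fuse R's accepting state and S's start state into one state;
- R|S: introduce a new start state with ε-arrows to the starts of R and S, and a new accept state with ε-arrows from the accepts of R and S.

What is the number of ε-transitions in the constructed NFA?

8

Bottom-up over the parse tree:
Each of the 9 symbol leaves contributes 0 ε-transitions.
  qp — 0 ε-transitions
  q|qp — 4 ε-transitions
  p|r — 4 ε-transitions
  qr(q|qp)rq(p|r) — 8 ε-transitions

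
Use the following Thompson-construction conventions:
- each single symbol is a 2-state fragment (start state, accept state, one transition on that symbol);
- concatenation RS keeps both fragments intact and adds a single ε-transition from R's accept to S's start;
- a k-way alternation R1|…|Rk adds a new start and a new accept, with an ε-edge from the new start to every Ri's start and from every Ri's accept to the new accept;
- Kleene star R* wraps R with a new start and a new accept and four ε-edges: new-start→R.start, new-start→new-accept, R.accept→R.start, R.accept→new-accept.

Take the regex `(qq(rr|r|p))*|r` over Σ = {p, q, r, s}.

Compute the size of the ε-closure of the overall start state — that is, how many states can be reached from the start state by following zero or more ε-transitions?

6

Let C(F) = |ε-closure(F.start)| within fragment F, and note whether F accepts ε. Symbol fragments have C = 1 and do not accept ε. Then:
  rr — same as the first factor's closure: |ε-closure| = 1
  rr|r|p — new start ε-reaches every alternative's start; none of them accept ε, so the new accept is not reached: |ε-closure| = 1 + 1 + 1 + 1 = 4
  qq(rr|r|p) — same as the first factor's closure: |ε-closure| = 1
  (qq(rr|r|p))* — |ε-closure| = 1 (new start) + 1 (body) + 1 (new accept) = 3
  (qq(rr|r|p))*|r — |ε-closure| = 1 (new start) + (3 + 1) + 1 (new accept, since some branch ε-reaches its own accept) = 6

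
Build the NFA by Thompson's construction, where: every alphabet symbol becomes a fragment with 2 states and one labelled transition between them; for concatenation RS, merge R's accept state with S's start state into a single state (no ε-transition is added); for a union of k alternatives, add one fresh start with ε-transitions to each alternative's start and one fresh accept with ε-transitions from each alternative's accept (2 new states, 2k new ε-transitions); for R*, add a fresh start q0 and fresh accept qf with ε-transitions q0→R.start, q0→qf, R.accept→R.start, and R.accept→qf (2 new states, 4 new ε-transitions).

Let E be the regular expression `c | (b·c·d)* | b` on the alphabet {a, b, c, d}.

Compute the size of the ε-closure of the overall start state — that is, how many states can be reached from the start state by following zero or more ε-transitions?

Work bottom-up. For each fragment F, track |ε-closure(F.start)| and whether F's accept lies in that closure (i.e. whether F accepts ε). A single-symbol fragment has closure size 1 and does not accept ε.
  b·c·d : same as the first factor's closure: C = 1
  (b·c·d)* : new start has ε-edges to the inner start and to the new accept, so C = 2 + 1 = 3
  c | (b·c·d)* | b : new start ε-reaches every alternative's start; at least one alternative accepts ε, so the union's new accept is reached too: C = 1 + 1 + 3 + 1 + 1 = 7

7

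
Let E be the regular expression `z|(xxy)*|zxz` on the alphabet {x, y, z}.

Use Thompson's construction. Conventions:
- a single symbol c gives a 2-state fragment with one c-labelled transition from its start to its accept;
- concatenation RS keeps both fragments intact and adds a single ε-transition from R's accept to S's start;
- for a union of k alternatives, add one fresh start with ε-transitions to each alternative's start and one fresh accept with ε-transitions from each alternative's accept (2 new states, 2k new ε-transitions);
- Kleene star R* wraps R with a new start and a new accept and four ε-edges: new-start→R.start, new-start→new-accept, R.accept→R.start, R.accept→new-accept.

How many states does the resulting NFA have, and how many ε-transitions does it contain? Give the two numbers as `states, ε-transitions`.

Recursing over subexpressions:
Each of the 7 symbol leaves contributes 2 states and 0 ε-transitions.
  xxy = 6 states, 2 ε-transitions
  (xxy)* = 8 states, 6 ε-transitions
  zxz = 6 states, 2 ε-transitions
  z|(xxy)*|zxz = 18 states, 14 ε-transitions

18, 14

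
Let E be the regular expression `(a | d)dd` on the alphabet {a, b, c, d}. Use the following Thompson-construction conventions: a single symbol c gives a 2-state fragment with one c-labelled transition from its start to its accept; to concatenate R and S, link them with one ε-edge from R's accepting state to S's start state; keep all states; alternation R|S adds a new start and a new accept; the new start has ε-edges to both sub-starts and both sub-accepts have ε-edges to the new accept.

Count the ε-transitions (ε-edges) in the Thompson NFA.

By structural recursion:
Each of the 4 symbol leaves contributes 0 ε-transitions.
  a | d = 4 ε-transitions
  (a | d)dd = 6 ε-transitions

6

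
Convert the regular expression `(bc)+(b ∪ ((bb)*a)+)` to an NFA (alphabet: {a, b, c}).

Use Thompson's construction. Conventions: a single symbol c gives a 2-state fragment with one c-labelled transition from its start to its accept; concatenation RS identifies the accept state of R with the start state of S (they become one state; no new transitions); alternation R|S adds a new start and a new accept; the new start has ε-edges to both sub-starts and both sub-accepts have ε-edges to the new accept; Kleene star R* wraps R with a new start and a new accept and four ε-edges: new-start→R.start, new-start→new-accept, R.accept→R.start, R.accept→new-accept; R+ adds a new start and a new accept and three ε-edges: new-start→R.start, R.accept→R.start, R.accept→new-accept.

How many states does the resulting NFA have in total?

16

By structural recursion:
Each of the 6 symbol leaves contributes a 2-state fragment.
  bc → 3 states
  (bc)+ → 5 states
  bb → 3 states
  (bb)* → 5 states
  (bb)*a → 6 states
  ((bb)*a)+ → 8 states
  b ∪ ((bb)*a)+ → 12 states
  (bc)+(b ∪ ((bb)*a)+) → 16 states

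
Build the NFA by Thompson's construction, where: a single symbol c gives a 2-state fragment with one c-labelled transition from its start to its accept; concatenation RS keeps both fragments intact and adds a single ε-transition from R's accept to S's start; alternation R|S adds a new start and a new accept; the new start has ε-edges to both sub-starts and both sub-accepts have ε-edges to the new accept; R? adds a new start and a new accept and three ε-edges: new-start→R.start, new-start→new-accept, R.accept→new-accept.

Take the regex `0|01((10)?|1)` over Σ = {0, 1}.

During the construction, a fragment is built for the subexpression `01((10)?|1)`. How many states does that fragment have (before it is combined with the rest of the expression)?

14

Fragment for `01((10)?|1)`:
Each of the 5 symbol leaves contributes a 2-state fragment.
  10 → 4 states
  (10)? → 6 states
  (10)?|1 → 10 states
  01((10)?|1) → 14 states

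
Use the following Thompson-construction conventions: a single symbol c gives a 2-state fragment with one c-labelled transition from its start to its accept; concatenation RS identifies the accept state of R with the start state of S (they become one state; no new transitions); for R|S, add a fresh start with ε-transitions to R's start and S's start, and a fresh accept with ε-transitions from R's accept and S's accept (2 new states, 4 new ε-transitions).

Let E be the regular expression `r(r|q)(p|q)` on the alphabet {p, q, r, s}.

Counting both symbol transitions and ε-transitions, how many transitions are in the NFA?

By structural recursion:
Each of the 5 symbol leaves contributes 1 transition (1 symbol, 0 ε).
  r|q — 6 transitions (2 symbol, 4 ε)
  p|q — 6 transitions (2 symbol, 4 ε)
  r(r|q)(p|q) — 13 transitions (5 symbol, 8 ε)

13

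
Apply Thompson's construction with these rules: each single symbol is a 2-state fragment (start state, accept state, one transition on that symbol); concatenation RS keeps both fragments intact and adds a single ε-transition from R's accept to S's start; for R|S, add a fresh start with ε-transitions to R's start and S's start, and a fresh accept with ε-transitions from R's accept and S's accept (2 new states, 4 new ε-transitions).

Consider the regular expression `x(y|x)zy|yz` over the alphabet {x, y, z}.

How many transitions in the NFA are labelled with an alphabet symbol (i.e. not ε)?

7

Bottom-up over the parse tree:
Each of the 7 symbol leaves contributes exactly 1 symbol transition.
  y|x → 2 symbol transitions
  x(y|x)zy → 5 symbol transitions
  yz → 2 symbol transitions
  x(y|x)zy|yz → 7 symbol transitions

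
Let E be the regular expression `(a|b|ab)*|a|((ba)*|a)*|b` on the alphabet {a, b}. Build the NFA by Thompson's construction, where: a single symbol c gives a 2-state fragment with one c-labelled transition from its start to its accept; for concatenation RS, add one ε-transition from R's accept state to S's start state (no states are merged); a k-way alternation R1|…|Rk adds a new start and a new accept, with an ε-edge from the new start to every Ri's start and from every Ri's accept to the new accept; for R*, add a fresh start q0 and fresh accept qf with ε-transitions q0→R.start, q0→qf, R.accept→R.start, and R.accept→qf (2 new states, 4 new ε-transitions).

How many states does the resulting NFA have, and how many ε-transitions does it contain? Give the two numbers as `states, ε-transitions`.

By structural recursion:
Each of the 9 symbol leaves contributes 2 states and 0 ε-transitions.
  ab → 4 states, 1 ε-transition
  a|b|ab → 10 states, 7 ε-transitions
  (a|b|ab)* → 12 states, 11 ε-transitions
  ba → 4 states, 1 ε-transition
  (ba)* → 6 states, 5 ε-transitions
  (ba)*|a → 10 states, 9 ε-transitions
  ((ba)*|a)* → 12 states, 13 ε-transitions
  (a|b|ab)*|a|((ba)*|a)*|b → 30 states, 32 ε-transitions

30, 32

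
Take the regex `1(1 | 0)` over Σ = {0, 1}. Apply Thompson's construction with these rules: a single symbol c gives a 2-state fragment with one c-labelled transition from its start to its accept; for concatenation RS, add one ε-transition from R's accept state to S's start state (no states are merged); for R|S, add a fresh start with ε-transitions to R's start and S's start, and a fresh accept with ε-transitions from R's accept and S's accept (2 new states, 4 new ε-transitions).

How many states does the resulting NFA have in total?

By structural recursion:
Each of the 3 symbol leaves contributes a 2-state fragment.
  1 | 0 : 6 states
  1(1 | 0) : 8 states

8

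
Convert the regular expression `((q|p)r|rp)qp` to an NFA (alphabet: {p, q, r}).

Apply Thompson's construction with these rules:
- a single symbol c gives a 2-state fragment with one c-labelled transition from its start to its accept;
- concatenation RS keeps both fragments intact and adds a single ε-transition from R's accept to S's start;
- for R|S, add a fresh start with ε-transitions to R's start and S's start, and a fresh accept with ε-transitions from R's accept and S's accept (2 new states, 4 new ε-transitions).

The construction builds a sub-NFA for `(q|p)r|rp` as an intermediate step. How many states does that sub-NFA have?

Fragment for `(q|p)r|rp`:
Each of the 5 symbol leaves contributes a 2-state fragment.
  q|p → 6 states
  (q|p)r → 8 states
  rp → 4 states
  (q|p)r|rp → 14 states

14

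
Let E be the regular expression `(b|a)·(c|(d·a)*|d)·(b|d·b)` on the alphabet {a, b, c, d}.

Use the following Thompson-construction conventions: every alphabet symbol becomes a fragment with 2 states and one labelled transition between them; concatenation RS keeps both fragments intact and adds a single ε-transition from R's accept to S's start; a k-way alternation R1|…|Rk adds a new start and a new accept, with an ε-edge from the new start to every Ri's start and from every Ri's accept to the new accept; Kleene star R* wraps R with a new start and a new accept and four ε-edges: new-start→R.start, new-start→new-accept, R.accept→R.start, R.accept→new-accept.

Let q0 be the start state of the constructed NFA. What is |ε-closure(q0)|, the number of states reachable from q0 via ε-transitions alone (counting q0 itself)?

3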